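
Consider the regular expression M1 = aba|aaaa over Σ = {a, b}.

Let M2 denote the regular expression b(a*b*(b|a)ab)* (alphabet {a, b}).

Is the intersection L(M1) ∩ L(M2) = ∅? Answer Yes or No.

Yes

Converting the expression M1 to a DFA (subset construction, then merging equivalent states) gives the minimal DFA with states {r0, r1, r2, r3, r4, r5}, start state r0, accepting states {r5} and transitions r0: a→r1, b→r2; r1: a→r3, b→r4; r2: a→r2, b→r2; r3: a→r4, b→r2; r4: a→r5, b→r2; r5: a→r2, b→r2.
Converting the expression M2 to a DFA (subset construction, then merging equivalent states) gives the minimal DFA with states {t0, t1, t2, t3, t4, t5, t6, t7}, start state t0, accepting states {t2, t7} and transitions t0: a→t1, b→t2; t1: a→t1, b→t1; t2: a→t3, b→t4; t3: a→t5, b→t4; t4: a→t6, b→t4; t5: a→t5, b→t7; t6: a→t0, b→t2; t7: a→t5, b→t4.
Exploring the product automaton M1 × M2 from the start pair (r0, t0), following both machines on each input symbol, reaches 13 state pairs: (r0, t0), (r1, t1), (r2, t2), (r3, t1), (r4, t1), (r2, t3), (r2, t4), (r2, t1), (r5, t1), (r2, t5), (r2, t6), (r2, t7), (r2, t0).
M1 accepts in {r5} and M2 accepts in {t2, t7}; no reachable pair has both components accepting, so no string drives both machines to acceptance simultaneously and L(M1) ∩ L(M2) = ∅.
So no string is accepted by both, and the intersection is empty.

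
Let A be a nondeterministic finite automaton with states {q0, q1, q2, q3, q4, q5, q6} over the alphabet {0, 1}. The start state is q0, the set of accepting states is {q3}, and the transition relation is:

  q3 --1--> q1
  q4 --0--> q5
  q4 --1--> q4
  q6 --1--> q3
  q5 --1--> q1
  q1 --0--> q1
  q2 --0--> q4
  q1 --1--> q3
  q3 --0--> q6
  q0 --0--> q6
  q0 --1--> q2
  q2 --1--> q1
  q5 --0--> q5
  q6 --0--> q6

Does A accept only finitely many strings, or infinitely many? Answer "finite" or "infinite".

State q1 is reachable from the start and can reach an accepting state, and it lies on the cycle q1 → q1.
Traversing that cycle any number of times yields accepted strings of unbounded length, so the language is infinite.

infinite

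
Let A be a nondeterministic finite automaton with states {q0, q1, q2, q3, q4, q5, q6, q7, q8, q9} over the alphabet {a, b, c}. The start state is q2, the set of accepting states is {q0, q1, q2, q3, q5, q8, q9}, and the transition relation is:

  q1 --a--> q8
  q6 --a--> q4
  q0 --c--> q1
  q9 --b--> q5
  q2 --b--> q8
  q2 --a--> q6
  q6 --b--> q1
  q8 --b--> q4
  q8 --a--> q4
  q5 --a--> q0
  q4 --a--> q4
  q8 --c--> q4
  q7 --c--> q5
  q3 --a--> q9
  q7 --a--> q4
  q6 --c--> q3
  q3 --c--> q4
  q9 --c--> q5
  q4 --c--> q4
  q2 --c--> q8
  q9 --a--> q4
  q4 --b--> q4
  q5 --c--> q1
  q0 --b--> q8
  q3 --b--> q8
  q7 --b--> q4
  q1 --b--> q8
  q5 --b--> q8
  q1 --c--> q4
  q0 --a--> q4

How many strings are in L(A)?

29

The useful subgraph on states {q0, q1, q2, q3, q5, q6, q8, q9} is acyclic, so L(A) is finite; the longest accepting path visits 8 useful states, giving maximum string length 7.
Counting accepting paths from q2 by length: 1 of length 0, 2 of length 1, 2 of length 2, 4 of length 3, 2 of length 4, 6 of length 5, 8 of length 6, 4 of length 7. Total 29.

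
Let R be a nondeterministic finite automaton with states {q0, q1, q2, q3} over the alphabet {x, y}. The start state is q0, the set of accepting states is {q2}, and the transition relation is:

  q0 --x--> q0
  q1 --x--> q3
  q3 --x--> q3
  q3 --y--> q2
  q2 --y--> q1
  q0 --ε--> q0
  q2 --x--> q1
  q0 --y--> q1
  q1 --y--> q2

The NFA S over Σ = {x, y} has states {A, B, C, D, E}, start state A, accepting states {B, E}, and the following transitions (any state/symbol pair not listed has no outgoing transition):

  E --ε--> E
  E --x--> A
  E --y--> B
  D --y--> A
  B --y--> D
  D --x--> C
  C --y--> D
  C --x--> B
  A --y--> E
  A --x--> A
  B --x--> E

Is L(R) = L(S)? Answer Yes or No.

No

The string yyyy is accepted by R but rejected by S.
So L(R) ≠ L(S).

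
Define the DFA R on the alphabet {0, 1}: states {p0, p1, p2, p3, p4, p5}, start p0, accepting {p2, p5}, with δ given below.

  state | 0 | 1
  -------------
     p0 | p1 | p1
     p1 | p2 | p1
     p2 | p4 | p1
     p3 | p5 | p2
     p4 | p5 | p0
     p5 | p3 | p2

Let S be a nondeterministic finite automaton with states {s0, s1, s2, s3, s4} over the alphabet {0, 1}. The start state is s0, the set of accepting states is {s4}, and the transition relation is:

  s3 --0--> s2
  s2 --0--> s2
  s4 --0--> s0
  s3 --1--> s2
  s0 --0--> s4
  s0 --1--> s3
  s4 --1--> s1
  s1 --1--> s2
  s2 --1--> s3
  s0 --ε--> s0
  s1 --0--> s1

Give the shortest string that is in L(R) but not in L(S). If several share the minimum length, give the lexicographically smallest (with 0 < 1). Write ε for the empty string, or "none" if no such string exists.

00

The string 00 is accepted by R but not by S.
No shorter string lies in the difference, and 00 is the lexicographically first length-2 string in L(R) \ L(S).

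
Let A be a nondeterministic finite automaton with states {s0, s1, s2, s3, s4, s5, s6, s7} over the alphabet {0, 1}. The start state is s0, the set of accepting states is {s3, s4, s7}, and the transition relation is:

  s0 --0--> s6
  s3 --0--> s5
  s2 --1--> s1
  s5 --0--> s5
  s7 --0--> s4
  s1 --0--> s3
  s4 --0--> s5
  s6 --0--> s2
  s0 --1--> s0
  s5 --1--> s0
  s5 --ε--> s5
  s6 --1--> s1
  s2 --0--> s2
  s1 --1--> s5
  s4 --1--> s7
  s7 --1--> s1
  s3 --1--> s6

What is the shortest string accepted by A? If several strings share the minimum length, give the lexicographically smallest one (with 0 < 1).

A breadth-first search from s0 reaches an accepting state first via the path s0 → s6 → s1 → s3 on input 010.
No string of length < 3 is accepted (BFS exhausts all shorter strings without reaching an accepting state), and 010 is the lexicographically least accepting string of length 3.

010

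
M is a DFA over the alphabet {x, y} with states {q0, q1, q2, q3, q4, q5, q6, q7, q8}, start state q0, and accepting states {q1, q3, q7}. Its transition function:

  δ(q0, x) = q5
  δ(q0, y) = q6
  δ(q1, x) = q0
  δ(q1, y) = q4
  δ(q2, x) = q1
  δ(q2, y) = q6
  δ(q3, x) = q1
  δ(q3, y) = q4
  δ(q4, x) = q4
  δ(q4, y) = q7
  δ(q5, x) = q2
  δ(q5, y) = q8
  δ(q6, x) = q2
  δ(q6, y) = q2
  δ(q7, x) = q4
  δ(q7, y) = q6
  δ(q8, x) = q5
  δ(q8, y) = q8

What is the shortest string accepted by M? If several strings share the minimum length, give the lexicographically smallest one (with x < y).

xxx

A breadth-first search from q0 reaches an accepting state first via the path q0 → q5 → q2 → q1 on input xxx.
No string of length < 3 is accepted (BFS exhausts all shorter strings without reaching an accepting state), and xxx is the lexicographically least accepting string of length 3.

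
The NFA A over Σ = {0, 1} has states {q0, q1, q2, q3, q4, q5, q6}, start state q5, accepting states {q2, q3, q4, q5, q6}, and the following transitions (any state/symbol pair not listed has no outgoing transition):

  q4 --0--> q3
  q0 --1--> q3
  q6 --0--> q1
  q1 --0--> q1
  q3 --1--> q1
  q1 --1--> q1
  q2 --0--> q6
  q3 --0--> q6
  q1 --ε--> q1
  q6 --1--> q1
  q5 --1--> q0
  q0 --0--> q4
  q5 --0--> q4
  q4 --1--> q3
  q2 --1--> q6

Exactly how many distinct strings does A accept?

The useful subgraph on states {q0, q3, q4, q5, q6} is acyclic, so L(A) is finite; the longest accepting path visits 5 useful states, giving maximum string length 4.
Counting accepting paths from q5 by length: 1 of length 0, 1 of length 1, 4 of length 2, 5 of length 3, 2 of length 4. Total 13.

13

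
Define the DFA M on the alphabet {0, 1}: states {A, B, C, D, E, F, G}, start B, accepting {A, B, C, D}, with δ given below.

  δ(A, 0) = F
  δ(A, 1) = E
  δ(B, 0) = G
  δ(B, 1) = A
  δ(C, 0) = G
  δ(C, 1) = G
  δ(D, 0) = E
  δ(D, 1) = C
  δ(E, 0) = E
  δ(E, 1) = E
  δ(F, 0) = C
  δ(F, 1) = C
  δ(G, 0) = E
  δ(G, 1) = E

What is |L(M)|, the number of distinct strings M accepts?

4

The useful subgraph on states {A, B, C, F} is acyclic, so L(M) is finite; the longest accepting path visits 4 useful states, giving maximum string length 3.
Counting accepting paths from B by length: 1 of length 0, 1 of length 1, 2 of length 3. Total 4.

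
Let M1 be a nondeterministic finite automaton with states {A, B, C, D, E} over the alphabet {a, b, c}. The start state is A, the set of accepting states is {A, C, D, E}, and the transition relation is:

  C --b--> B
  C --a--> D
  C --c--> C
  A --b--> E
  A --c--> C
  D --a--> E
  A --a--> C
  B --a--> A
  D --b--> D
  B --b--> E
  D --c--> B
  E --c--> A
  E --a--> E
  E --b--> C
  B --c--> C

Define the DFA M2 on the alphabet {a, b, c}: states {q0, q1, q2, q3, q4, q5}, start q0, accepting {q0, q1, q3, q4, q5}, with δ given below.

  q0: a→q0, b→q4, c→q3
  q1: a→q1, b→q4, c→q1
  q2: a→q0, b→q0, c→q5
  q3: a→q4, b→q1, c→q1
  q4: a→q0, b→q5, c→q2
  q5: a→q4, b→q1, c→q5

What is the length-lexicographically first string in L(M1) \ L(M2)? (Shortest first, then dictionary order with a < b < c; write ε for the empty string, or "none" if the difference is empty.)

The string bc is accepted by M1 but not by M2.
No shorter string lies in the difference, and bc is the lexicographically first length-2 string in L(M1) \ L(M2).

bc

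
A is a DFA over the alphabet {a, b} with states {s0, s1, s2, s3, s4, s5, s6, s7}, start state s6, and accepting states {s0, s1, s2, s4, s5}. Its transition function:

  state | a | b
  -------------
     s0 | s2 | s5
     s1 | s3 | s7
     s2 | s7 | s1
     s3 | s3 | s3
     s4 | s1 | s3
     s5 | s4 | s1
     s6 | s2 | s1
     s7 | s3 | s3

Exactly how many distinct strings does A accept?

3

The useful subgraph on states {s1, s2, s6} is acyclic, so L(A) is finite; the longest accepting path visits 3 useful states, giving maximum string length 2.
Counting accepting paths from s6 by length: 2 of length 1, 1 of length 2. Total 3.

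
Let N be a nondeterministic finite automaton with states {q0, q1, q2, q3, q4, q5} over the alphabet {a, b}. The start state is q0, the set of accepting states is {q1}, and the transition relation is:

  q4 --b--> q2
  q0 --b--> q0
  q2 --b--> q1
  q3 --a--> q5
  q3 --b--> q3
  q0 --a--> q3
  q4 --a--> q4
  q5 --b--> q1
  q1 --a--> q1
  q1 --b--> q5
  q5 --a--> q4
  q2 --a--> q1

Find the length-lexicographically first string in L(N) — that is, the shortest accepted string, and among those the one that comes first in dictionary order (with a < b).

A breadth-first search from q0 reaches an accepting state first via the path q0 → q3 → q5 → q1 on input aab.
No string of length < 3 is accepted (BFS exhausts all shorter strings without reaching an accepting state), and aab is the lexicographically least accepting string of length 3.

aab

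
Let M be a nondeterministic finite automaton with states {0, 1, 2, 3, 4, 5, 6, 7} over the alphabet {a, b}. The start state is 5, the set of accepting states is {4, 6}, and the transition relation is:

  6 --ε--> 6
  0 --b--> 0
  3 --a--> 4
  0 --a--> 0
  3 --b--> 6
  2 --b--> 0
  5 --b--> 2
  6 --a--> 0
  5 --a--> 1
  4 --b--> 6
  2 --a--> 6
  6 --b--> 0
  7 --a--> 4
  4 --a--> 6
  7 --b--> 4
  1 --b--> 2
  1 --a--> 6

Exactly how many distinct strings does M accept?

3

The useful subgraph on states {1, 2, 5, 6} is acyclic, so L(M) is finite; the longest accepting path visits 4 useful states, giving maximum string length 3.
Counting accepting paths from 5 by length: 2 of length 2, 1 of length 3. Total 3.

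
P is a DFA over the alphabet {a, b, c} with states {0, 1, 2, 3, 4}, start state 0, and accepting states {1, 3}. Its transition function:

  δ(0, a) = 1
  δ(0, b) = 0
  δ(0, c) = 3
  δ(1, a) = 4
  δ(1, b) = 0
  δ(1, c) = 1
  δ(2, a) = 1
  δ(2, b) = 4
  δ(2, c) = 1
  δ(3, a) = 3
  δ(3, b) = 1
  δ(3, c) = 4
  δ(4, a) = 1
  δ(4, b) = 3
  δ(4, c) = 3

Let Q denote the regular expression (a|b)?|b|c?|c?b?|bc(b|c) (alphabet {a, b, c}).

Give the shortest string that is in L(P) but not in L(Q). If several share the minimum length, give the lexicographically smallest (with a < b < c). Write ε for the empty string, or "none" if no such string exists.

ac

The string ac is accepted by P but not by Q.
No shorter string lies in the difference, and ac is the lexicographically first length-2 string in L(P) \ L(Q).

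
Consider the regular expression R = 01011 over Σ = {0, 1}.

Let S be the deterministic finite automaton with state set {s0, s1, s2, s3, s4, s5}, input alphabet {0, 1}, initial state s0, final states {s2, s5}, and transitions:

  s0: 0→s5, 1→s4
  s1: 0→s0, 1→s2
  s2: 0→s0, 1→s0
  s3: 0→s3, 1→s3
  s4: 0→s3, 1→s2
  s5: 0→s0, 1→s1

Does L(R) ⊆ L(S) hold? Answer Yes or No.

Converting the expression R to a DFA (subset construction, then merging equivalent states) gives the minimal DFA with states {r0, r1, r2, r3, r4, r5, r6}, start state r0, accepting states {r6} and transitions r0: 0→r1, 1→r2; r1: 0→r2, 1→r3; r2: 0→r2, 1→r2; r3: 0→r4, 1→r2; r4: 0→r2, 1→r5; r5: 0→r2, 1→r6; r6: 0→r2, 1→r2.
Exploring the product automaton R × S from the start pair (r0, s0), following both machines on each input symbol, reaches 12 state pairs: (r0, s0), (r1, s5), (r2, s4), (r2, s0), (r3, s1), (r2, s3), (r2, s2), (r2, s5), (r4, s0), (r2, s1), (r5, s4), (r6, s2).
R accepts in {r6} and S accepts in {s2, s5}. The reachable pairs whose R-component is accepting are (r6, s2); in each of them the S-component is accepting too, so the product for L(R) \ L(S) (R-component accepting, S-component rejecting) has no reachable accepting pair and the difference is empty.
Hence every string in L(R) is also in L(S).

Yes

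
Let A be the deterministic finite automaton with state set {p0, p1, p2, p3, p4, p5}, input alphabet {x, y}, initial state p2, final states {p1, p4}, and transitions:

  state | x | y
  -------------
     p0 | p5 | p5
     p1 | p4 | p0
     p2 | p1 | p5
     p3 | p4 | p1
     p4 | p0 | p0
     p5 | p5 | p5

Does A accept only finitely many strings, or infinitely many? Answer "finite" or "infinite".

finite

The useful states (reachable from p2 and able to reach an accepting state) are {p1, p2, p4}.
Restricted to these states the transition graph has no cycle, so every accepting path has bounded length and L is finite.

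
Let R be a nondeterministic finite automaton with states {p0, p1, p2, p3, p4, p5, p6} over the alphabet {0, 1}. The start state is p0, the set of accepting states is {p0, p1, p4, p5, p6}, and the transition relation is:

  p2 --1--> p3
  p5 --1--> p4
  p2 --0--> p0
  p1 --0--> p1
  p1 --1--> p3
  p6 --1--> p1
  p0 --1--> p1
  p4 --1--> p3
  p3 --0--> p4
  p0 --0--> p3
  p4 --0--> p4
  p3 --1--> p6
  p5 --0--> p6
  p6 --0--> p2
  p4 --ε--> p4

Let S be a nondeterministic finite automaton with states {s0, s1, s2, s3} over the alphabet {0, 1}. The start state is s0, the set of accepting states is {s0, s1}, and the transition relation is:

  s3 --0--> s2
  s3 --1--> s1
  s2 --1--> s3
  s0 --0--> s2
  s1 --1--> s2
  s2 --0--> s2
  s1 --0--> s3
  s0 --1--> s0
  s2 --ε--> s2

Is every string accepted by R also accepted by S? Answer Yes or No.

No

The string 00 is in L(R) but not in L(S).
So L(R) ⊄ L(S).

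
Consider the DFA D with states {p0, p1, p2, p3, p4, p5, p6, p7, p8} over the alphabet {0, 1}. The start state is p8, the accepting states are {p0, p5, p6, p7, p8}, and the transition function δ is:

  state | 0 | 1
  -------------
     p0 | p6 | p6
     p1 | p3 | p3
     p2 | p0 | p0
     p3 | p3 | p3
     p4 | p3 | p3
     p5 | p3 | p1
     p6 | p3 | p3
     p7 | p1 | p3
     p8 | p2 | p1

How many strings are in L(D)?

The useful subgraph on states {p0, p2, p6, p8} is acyclic, so L(D) is finite; the longest accepting path visits 4 useful states, giving maximum string length 3.
Counting accepting paths from p8 by length: 1 of length 0, 2 of length 2, 4 of length 3. Total 7.

7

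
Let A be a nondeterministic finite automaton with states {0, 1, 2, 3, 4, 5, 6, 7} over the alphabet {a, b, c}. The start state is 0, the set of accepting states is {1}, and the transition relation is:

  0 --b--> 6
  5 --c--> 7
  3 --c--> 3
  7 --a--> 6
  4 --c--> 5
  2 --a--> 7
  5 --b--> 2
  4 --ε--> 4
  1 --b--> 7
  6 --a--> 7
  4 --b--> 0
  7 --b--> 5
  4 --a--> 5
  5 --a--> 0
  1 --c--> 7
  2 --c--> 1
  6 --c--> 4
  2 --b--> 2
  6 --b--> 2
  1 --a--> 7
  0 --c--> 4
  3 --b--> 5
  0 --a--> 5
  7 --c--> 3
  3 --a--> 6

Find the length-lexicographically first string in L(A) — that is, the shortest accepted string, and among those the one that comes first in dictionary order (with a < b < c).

abc

A breadth-first search from 0 reaches an accepting state first via the path 0 → 5 → 2 → 1 on input abc.
No string of length < 3 is accepted (BFS exhausts all shorter strings without reaching an accepting state), and abc is the lexicographically least accepting string of length 3.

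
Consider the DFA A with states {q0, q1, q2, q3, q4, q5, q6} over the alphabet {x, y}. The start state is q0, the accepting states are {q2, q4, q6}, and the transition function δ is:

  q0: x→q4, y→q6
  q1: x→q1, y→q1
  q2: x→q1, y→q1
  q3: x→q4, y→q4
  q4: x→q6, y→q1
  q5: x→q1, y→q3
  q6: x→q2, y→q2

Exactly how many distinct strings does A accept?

The useful subgraph on states {q0, q2, q4, q6} is acyclic, so L(A) is finite; the longest accepting path visits 4 useful states, giving maximum string length 3.
Counting accepting paths from q0 by length: 2 of length 1, 3 of length 2, 2 of length 3. Total 7.

7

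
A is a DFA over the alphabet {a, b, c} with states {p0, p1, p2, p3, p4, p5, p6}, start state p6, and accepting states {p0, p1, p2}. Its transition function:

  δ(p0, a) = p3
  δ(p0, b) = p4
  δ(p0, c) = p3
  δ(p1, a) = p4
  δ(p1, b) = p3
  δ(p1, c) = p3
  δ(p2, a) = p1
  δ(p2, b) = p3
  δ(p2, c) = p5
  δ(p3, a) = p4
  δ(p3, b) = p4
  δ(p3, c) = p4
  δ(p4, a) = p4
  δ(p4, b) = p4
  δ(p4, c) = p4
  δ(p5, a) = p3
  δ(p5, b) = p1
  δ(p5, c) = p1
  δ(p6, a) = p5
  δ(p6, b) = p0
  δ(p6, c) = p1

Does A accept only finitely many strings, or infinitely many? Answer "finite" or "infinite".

The useful states (reachable from p6 and able to reach an accepting state) are {p0, p1, p5, p6}.
Restricted to these states the transition graph has no cycle, so every accepting path has bounded length and L is finite.

finite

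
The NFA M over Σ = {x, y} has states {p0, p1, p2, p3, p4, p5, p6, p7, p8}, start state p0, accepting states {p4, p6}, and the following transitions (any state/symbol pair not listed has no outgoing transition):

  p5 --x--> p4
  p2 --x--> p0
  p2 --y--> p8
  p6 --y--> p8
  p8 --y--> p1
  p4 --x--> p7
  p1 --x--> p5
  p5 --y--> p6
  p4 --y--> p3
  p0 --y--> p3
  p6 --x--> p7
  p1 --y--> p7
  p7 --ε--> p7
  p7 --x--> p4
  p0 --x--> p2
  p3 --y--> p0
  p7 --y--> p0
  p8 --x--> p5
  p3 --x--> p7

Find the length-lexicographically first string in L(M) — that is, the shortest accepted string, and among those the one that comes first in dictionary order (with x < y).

yxx

A breadth-first search from p0 reaches an accepting state first via the path p0 → p3 → p7 → p4 on input yxx.
No string of length < 3 is accepted (BFS exhausts all shorter strings without reaching an accepting state), and yxx is the lexicographically least accepting string of length 3.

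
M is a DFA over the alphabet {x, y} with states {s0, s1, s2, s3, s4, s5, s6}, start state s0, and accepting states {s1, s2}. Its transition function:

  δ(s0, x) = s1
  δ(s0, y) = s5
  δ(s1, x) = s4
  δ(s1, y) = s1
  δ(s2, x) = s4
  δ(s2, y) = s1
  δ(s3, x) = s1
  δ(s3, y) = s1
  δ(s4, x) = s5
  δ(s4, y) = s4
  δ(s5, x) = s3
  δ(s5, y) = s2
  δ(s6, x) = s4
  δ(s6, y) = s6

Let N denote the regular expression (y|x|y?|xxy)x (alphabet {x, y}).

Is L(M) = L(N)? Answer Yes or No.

The string xy is accepted by M but rejected by N.
So L(M) ≠ L(N).

No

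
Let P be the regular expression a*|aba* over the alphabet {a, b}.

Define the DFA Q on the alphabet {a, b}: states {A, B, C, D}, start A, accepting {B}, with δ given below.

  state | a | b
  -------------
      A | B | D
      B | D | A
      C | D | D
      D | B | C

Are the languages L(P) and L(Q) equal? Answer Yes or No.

The empty string ε is accepted by P but rejected by Q.
So L(P) ≠ L(Q).

No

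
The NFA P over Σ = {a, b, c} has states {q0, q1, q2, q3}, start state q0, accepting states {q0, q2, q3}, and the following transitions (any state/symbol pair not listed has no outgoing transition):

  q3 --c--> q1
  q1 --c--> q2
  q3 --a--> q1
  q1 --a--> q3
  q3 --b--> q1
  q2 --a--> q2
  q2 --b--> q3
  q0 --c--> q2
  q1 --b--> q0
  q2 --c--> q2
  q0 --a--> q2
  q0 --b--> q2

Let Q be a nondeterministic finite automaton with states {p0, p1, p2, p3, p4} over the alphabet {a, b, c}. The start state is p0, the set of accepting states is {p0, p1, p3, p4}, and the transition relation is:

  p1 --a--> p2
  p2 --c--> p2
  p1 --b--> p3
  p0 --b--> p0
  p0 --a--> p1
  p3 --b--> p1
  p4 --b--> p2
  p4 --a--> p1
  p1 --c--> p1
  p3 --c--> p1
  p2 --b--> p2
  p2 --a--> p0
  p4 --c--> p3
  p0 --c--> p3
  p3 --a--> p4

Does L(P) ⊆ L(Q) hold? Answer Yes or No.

The string aa is in L(P) but not in L(Q).
So L(P) ⊄ L(Q).

No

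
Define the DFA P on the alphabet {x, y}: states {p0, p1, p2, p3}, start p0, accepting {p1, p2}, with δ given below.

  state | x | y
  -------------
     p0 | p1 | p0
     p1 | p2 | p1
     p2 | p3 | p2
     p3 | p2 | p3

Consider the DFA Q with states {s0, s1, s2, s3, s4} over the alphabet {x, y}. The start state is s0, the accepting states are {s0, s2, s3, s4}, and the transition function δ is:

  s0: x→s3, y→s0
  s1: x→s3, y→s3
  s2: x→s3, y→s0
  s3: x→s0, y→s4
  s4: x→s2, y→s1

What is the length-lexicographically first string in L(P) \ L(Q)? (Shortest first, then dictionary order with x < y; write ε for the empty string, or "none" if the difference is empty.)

The string xyy is accepted by P but not by Q.
No shorter string lies in the difference, and xyy is the lexicographically first length-3 string in L(P) \ L(Q).

xyy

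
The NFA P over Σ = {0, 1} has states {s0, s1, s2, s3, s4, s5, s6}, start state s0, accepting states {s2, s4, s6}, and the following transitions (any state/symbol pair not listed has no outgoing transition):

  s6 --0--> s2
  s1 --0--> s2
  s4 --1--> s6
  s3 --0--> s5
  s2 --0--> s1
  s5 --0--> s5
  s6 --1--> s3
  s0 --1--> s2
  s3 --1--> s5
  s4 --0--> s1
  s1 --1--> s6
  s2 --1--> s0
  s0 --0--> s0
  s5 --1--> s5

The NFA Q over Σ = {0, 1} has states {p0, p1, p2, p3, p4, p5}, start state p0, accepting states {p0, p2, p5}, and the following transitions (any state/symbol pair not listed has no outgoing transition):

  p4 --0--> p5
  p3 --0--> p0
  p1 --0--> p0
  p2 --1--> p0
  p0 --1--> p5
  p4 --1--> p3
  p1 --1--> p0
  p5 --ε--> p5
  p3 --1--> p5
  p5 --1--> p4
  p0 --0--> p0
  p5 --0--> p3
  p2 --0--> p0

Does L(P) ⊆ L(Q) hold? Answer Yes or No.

The string 111 is in L(P) but not in L(Q).
So L(P) ⊄ L(Q).

No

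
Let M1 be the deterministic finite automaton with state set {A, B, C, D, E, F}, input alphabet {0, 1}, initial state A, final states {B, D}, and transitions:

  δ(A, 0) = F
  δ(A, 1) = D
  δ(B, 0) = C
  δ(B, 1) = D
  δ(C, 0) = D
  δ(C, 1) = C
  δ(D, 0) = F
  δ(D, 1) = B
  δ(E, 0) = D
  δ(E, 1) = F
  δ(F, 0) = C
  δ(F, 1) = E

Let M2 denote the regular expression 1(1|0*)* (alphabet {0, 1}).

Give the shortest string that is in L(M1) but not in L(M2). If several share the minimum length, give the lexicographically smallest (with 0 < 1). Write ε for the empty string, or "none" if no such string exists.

000

The string 000 is accepted by M1 but not by M2.
No shorter string lies in the difference, and 000 is the lexicographically first length-3 string in L(M1) \ L(M2).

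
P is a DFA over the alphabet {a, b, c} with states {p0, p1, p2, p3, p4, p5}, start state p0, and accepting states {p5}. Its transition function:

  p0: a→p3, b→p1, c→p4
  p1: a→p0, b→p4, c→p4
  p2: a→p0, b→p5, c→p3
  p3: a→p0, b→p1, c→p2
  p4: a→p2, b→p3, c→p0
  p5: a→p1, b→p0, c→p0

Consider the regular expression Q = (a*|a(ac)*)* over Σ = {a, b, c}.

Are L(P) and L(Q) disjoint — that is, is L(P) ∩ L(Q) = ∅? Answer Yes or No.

Yes

Converting the expression Q to a DFA (subset construction, then merging equivalent states) gives the minimal DFA with states {q0, q1, q2, q3}, start state q0, accepting states {q0, q1, q3} and transitions q0: a→q1, b→q2, c→q2; q1: a→q3, b→q2, c→q2; q2: a→q2, b→q2, c→q2; q3: a→q3, b→q2, c→q1.
Exploring the product automaton P × Q from the start pair (p0, q0), following both machines on each input symbol, reaches 13 state pairs: (p0, q0), (p3, q1), (p1, q2), (p4, q2), (p0, q3), (p2, q2), (p0, q2), (p3, q2), (p3, q3), (p4, q1), (p5, q2), (p2, q1), (p2, q3).
P accepts in {p5} and Q accepts in {q0, q1, q3}; no reachable pair has both components accepting, so no string drives both machines to acceptance simultaneously and L(P) ∩ L(Q) = ∅.
So no string is accepted by both, and the intersection is empty.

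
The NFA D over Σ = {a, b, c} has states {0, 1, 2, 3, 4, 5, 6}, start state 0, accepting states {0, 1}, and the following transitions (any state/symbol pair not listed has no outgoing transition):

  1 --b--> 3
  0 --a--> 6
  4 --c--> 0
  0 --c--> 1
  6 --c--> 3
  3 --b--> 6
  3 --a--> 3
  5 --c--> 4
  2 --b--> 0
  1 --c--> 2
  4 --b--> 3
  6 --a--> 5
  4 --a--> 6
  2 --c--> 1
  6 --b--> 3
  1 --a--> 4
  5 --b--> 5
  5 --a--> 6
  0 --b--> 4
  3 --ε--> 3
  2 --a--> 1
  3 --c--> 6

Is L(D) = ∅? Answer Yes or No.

No

The empty string ε is accepted: the run 0 ends in the accepting state 0.
Since at least one string is accepted, L(D) is not empty.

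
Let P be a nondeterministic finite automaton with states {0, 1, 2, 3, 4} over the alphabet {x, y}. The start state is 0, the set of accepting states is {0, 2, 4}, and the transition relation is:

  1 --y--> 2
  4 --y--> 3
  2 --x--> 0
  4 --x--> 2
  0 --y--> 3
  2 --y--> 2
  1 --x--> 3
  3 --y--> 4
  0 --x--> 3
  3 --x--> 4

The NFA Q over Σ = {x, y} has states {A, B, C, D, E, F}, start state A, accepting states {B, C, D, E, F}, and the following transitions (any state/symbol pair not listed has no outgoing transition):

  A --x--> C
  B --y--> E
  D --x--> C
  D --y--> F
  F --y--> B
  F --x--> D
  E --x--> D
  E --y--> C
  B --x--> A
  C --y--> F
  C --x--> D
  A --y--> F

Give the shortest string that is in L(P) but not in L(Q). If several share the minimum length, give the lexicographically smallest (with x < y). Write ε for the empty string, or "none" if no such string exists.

The empty string ε is accepted by P but not by Q.
Since ε is the unique shortest string, it is the required witness.

ε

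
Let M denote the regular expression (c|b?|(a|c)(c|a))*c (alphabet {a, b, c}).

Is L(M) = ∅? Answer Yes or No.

The string c matches the expression, so it belongs to L(M).
Since L(M) contains at least one string, it is not empty.

No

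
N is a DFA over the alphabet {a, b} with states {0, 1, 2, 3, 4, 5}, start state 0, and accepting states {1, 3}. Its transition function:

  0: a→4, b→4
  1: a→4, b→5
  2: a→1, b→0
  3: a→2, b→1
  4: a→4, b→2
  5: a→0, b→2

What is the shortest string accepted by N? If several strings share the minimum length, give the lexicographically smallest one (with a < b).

A breadth-first search from 0 reaches an accepting state first via the path 0 → 4 → 2 → 1 on input aba.
No string of length < 3 is accepted (BFS exhausts all shorter strings without reaching an accepting state), and aba is the lexicographically least accepting string of length 3.

aba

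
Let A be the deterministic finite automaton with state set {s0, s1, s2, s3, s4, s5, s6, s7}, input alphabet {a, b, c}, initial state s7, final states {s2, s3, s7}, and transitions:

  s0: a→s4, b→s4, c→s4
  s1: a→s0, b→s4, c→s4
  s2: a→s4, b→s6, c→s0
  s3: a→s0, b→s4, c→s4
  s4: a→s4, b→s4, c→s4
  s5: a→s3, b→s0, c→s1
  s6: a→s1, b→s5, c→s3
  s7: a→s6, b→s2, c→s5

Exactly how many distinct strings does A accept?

7

The useful subgraph on states {s2, s3, s5, s6, s7} is acyclic, so L(A) is finite; the longest accepting path visits 5 useful states, giving maximum string length 4.
Counting accepting paths from s7 by length: 1 of length 0, 1 of length 1, 2 of length 2, 2 of length 3, 1 of length 4. Total 7.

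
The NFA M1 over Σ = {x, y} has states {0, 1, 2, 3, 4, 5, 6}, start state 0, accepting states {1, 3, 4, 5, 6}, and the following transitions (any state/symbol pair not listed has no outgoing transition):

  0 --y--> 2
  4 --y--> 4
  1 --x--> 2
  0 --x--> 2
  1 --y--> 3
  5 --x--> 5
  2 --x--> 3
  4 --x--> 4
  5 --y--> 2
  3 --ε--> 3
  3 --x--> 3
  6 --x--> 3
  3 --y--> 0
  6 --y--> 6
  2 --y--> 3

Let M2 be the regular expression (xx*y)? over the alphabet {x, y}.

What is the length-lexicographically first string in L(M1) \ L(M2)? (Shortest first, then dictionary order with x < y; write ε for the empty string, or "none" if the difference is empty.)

xx

The string xx is accepted by M1 but not by M2.
No shorter string lies in the difference, and xx is the lexicographically first length-2 string in L(M1) \ L(M2).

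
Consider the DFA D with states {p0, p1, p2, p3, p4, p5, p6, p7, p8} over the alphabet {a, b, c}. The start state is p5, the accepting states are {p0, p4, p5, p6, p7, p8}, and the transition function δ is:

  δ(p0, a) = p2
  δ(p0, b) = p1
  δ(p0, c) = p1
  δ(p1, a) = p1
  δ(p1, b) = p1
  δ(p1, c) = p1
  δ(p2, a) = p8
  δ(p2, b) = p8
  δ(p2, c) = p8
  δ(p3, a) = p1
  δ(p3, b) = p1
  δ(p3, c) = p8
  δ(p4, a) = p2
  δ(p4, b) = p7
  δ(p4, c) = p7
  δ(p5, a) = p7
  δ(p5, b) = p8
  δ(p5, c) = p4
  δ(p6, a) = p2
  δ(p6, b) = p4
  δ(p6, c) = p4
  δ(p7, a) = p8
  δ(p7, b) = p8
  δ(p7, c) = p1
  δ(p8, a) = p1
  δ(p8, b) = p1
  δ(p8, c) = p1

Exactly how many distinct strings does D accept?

The useful subgraph on states {p2, p4, p5, p7, p8} is acyclic, so L(D) is finite; the longest accepting path visits 4 useful states, giving maximum string length 3.
Counting accepting paths from p5 by length: 1 of length 0, 3 of length 1, 4 of length 2, 7 of length 3. Total 15.

15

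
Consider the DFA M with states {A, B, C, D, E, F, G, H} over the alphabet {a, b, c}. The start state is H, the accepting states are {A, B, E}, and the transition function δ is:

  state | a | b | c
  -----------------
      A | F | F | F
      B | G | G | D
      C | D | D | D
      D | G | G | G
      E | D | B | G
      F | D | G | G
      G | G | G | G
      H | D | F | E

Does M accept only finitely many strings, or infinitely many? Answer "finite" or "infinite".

finite

The useful states (reachable from H and able to reach an accepting state) are {B, E, H}.
Restricted to these states the transition graph has no cycle, so every accepting path has bounded length and L is finite.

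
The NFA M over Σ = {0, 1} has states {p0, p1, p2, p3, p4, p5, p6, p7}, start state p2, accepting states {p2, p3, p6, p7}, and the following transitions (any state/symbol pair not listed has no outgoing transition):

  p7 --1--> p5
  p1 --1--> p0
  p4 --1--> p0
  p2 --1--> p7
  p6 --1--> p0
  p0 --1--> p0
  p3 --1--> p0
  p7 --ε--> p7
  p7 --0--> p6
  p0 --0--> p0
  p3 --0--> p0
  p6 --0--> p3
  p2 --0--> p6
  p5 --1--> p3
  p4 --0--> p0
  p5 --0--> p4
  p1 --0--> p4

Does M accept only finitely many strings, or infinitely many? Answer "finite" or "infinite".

The useful states (reachable from p2 and able to reach an accepting state) are {p2, p3, p5, p6, p7}.
Restricted to these states the transition graph has no cycle, so every accepting path has bounded length and L is finite.

finite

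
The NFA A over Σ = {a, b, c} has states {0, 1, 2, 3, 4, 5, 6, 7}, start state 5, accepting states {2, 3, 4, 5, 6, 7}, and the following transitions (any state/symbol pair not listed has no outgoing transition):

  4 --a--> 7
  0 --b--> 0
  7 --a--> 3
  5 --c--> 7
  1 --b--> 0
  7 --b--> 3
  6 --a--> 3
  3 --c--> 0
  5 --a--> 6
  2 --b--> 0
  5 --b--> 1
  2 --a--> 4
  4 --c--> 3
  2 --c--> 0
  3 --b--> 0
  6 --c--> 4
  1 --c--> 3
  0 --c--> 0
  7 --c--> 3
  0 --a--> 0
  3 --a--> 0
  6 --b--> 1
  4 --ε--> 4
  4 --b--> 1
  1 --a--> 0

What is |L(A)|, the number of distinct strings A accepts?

The useful subgraph on states {1, 3, 4, 5, 6, 7} is acyclic, so L(A) is finite; the longest accepting path visits 5 useful states, giving maximum string length 4.
Counting accepting paths from 5 by length: 1 of length 0, 2 of length 1, 6 of length 2, 3 of length 3, 4 of length 4. Total 16.

16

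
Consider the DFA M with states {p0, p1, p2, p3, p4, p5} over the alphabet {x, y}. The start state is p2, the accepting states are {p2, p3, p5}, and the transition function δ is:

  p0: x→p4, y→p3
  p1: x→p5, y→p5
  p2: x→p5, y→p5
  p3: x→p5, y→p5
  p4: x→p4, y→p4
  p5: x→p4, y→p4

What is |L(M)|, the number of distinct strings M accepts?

3

The useful subgraph on states {p2, p5} is acyclic, so L(M) is finite; the longest accepting path visits 2 useful states, giving maximum string length 1.
Counting accepting paths from p2 by length: 1 of length 0, 2 of length 1. Total 3.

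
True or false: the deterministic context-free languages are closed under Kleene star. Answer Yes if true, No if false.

L = {c aⁿbⁿ : n≥0} ∪ {cc aⁿb²ⁿ : n≥0} is a DCFL (the number of leading c's fixes which ratio the DPDA checks), but L* is not. Every word of L starts with c, so in a factorisation of the string cc aⁱbʲ (i≥1) into words of L each factor begins at one of the two c's: either the whole string is a single word of L (forcing j = 2i), or it splits as c · (c aⁱbʲ) with c ∈ L (take n = 0) and c aⁱbʲ ∈ L (forcing j = i). Thus L* ∩ cca⁺b* = {cc aⁿbⁿ : n≥1} ∪ {cc aⁿb²ⁿ : n≥1}. A DPDA for L* would give one for this intersection with a regular set, and, started from its configuration after reading cc, one for {aⁿbⁿ : n≥1} ∪ {aⁿb²ⁿ : n≥1}, which no deterministic PDA accepts (a DPDA for it would have a single run on aⁿb²ⁿ, accepting after the prefix aⁿbⁿ and accepting again after n more b's; an ordinary PDA that simulates it on a's and b's and, at any moment when it is accepting, may switch to reading only a fresh letter d while feeding each d to the simulation as a b, would accept aⁱbʲdᵏ (k≥1) exactly when both aⁱbʲ and aⁱbʲ⁺ᵏ are in the language, i.e. its language intersected with the regular set a*b*d⁺ would be exactly {aⁿbⁿdⁿ : n≥1} — impossible, since context-free languages are closed under intersection with regular sets and {aⁿbⁿdⁿ} is not context-free). So L* is not a DCFL.

No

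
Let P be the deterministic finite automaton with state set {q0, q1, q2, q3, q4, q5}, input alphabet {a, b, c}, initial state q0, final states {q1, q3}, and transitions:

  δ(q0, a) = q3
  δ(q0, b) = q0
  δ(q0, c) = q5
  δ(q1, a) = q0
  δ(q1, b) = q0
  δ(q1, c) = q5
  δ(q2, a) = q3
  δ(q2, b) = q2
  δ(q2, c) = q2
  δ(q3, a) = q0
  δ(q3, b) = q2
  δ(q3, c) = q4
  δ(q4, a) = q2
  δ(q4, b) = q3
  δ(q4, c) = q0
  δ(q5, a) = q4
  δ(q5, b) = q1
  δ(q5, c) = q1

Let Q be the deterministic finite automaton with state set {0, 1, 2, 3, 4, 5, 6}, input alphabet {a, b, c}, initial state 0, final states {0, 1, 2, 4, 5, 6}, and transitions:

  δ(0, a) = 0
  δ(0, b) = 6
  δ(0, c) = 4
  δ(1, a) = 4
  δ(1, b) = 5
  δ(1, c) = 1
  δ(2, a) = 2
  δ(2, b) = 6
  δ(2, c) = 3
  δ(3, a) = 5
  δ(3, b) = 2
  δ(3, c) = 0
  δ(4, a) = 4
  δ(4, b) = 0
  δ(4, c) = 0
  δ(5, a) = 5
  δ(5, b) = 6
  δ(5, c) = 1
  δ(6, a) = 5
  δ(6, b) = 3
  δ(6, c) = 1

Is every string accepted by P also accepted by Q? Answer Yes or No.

Yes

Exploring the product automaton P × Q from the start pair (q0, 0), following both machines on each input symbol, reaches 34 state pairs: (q0, 0), (q3, 0), (q0, 6), (q5, 4), (q2, 6), (q4, 4), (q3, 5), (q0, 3), (q5, 1), (q1, 0), (q2, 3), (q2, 1), (q2, 4), (q0, 5), (q4, 1), (q0, 2), (q5, 0), (q1, 5), (q1, 1), (q2, 2), (q2, 0), (q3, 4), (q2, 5), (q0, 1), (q3, 2), (q5, 3), (q4, 0), (q1, 6), (q1, 4), (q0, 4), (q4, 3), (q4, 5), (q1, 2), (q3, 6).
P accepts in {q1, q3} and Q accepts in {0, 1, 2, 4, 5, 6}. The reachable pairs whose P-component is accepting are (q3, 0), (q3, 5), (q1, 0), (q1, 5), (q1, 1), (q3, 4), (q3, 2), (q1, 6), (q1, 4), (q1, 2), (q3, 6); in each of them the Q-component is accepting too, so the product for L(P) \ L(Q) (P-component accepting, Q-component rejecting) has no reachable accepting pair and the difference is empty.
Hence every string in L(P) is also in L(Q).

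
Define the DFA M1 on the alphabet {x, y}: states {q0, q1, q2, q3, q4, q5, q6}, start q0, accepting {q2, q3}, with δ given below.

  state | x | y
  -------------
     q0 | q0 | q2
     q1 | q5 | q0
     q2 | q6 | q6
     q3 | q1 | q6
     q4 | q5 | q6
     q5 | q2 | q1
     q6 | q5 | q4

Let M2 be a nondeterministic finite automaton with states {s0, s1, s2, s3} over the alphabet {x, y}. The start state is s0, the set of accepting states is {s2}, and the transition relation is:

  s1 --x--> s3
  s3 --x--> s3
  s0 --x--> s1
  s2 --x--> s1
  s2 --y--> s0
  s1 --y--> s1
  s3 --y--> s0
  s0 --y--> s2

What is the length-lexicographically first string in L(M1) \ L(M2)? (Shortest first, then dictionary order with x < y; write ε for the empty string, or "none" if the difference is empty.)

xy

The string xy is accepted by M1 but not by M2.
No shorter string lies in the difference, and xy is the lexicographically first length-2 string in L(M1) \ L(M2).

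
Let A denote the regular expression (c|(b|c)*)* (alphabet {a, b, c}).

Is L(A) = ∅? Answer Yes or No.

No

The empty string ε matches the expression, so it belongs to L(A).
Since L(A) contains at least one string, it is not empty.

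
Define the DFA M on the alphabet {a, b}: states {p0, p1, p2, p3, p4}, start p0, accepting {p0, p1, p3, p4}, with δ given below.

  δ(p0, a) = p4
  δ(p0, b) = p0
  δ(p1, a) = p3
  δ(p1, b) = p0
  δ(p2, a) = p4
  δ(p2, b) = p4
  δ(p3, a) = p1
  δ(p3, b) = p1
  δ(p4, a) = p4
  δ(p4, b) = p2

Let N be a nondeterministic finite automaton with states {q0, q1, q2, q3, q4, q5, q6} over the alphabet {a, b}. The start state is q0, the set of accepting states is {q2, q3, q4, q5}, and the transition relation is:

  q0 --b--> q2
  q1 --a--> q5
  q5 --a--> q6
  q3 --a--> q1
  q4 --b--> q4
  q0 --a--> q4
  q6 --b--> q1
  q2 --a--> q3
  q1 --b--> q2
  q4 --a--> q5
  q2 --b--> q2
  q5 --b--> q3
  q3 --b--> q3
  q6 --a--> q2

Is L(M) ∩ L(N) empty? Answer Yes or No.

The string a is accepted by both M and N.
Hence L(M) ∩ L(N) ≠ ∅.

No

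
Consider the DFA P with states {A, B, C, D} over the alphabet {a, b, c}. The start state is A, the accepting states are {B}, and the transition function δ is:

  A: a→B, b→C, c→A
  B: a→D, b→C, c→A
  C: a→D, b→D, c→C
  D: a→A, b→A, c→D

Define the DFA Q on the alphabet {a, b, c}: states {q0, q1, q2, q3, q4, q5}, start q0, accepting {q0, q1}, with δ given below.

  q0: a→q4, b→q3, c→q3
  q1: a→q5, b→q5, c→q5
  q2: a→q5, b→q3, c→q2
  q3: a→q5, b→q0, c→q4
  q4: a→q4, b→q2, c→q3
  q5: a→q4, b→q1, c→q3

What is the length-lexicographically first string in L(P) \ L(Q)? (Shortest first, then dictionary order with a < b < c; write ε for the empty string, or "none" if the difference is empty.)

The string a is accepted by P but not by Q.
No shorter string lies in the difference, and a is the lexicographically first length-1 string in L(P) \ L(Q).

a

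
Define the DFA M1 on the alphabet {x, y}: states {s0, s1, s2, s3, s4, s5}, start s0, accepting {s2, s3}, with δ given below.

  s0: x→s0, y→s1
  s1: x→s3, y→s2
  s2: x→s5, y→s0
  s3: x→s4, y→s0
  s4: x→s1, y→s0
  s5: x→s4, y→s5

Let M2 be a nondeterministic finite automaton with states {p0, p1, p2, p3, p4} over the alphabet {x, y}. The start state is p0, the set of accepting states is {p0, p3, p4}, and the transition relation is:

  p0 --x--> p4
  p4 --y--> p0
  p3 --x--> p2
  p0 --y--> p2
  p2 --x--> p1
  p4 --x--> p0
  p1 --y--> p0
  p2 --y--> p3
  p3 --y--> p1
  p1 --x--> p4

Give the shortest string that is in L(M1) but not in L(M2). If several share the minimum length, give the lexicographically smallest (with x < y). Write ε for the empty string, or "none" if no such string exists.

The string yx is accepted by M1 but not by M2.
No shorter string lies in the difference, and yx is the lexicographically first length-2 string in L(M1) \ L(M2).

yx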